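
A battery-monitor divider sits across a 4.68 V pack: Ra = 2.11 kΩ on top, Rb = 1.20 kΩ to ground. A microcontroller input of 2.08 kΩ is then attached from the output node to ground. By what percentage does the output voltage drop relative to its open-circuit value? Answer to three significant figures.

The divider's output (Thévenin) resistance is Ra‖Rb = 0.7650 kΩ.
Fractional drop under load = R_th/(R_th + R_L) = 0.7650 / (0.7650 + 2.08) = 0.2689.
So the output falls by 26.9 %.

26.9 %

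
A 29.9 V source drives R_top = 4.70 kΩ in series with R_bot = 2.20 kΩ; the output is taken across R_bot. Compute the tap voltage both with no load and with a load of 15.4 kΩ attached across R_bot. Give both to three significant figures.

Open-circuit: V = 29.9 × 2.20/(4.70 + 2.20) = 9.53 V.
With the load, R_bot becomes R_bot‖R_L = 1.925 kΩ, so V = 29.9 × 1.925/6.625 = 8.69 V.

Unloaded: 9.53 V; loaded: 8.69 V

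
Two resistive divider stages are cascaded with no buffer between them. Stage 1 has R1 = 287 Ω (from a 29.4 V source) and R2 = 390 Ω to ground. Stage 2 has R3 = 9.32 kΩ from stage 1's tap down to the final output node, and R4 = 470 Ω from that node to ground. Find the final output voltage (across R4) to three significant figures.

Stage 2 presents R3+R4 = 9790 Ω as a load on stage 1's tap.
Stage 1's lower leg becomes R2‖(R3+R4) = 375.1 Ω, so V_mid = 29.4 × 375.1/662.1 = 16.66 V.
Stage 2 is itself unloaded: V_out = V_mid × R4/(R3+R4) = 16.66 × 470/9790 = 0.800 V.

V_out ≈ 0.800 V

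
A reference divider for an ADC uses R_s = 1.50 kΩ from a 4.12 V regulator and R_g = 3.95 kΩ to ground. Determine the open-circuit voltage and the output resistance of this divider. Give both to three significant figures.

V_th is the open-circuit tap voltage: 4.12 × 3.95/(1.50 + 3.95) = 2.99 V.
With the supply zeroed, R_s and R_g appear in parallel from the tap: R_th = R_s‖R_g = (1.50 × 3.95)/5.450 = 1.09 kΩ.

V_th = 2.99 V, R_th = 1.09 kΩ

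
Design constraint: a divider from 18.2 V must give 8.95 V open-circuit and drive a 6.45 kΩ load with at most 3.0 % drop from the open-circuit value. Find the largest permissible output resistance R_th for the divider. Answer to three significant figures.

Loading drop = R_th/(R_th + R_L) ≤ 0.0300, so R_th ≤ R_L · ε/(1−ε) = 6.45 kΩ × 0.0300/0.9700 = 199 Ω.

R_th ≤ 199 Ω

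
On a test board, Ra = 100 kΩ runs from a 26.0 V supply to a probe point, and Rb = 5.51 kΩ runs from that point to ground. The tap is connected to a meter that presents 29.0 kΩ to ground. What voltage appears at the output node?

V_out ≈ 1.15 V

The load sits in parallel with Rb: Rb‖R_L = (5.51 × 29.0) / (5.51 + 29.0) = 4.630 kΩ.
V_out = 26.0 × 4.630 / (100 + 4.630) = 26.0 × 4.630/104.6 = 1.15 V.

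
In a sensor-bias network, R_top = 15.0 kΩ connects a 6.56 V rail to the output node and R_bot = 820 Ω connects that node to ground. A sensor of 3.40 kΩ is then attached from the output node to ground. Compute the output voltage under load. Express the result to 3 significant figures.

The load sits in parallel with R_bot: R_bot‖R_L = (820 × 3400) / (820 + 3400) = 660.7 Ω.
V_out = 6.56 × 660.7 / (15000 + 660.7) = 6.56 × 660.7/15660 = 0.277 V.

V_out ≈ 0.277 V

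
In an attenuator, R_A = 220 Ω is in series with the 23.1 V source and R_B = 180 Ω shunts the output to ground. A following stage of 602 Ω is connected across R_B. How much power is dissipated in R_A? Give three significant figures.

Total resistance from the source is R_A + (R_B‖R_L) = 358.6 Ω, so I = 23.1/358.6 Ω = 64.42 mA.
P = I²·R_A = (64.42 mA)² × 220 Ω = 913 mW.

P ≈ 913 mW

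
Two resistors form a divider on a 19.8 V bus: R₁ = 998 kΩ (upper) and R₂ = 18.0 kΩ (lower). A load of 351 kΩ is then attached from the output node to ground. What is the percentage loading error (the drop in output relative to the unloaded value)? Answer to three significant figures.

The divider's output (Thévenin) resistance is R₁‖R₂ = 17.68 kΩ.
Fractional drop under load = R_th/(R_th + R_L) = 17.68 / (17.68 + 351) = 0.04796.
So the output falls by 4.80 %.

4.80 %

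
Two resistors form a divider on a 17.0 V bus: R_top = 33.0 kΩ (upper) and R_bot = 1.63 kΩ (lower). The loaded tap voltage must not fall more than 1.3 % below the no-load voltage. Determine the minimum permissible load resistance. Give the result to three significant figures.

Output resistance R_th = R_top‖R_bot = (33.0 × 1.63)/34.63 = 1.553 kΩ.
The fractional drop is R_th/(R_th + R_L); requiring this ≤ 0.0130 gives R_L ≥ R_th(1/0.0130 − 1) = 1.553 × 75.92 = 118 kΩ.

R_L(min) ≈ 118 kΩ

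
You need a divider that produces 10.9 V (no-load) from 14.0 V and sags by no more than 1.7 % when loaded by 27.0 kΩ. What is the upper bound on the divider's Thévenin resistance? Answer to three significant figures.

Loading drop = R_th/(R_th + R_L) ≤ 0.0170, so R_th ≤ R_L · ε/(1−ε) = 27.0 kΩ × 0.0170/0.9830 = 467 Ω.

R_th ≤ 467 Ω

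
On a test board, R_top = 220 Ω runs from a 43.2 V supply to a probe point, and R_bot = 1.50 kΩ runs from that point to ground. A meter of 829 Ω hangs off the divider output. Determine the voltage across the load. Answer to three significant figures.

The load sits in parallel with R_bot: R_bot‖R_L = (1500 × 829) / (1500 + 829) = 533.9 Ω.
V_out = 43.2 × 533.9 / (220 + 533.9) = 43.2 × 533.9/753.9 = 30.6 V.

V_out ≈ 30.6 V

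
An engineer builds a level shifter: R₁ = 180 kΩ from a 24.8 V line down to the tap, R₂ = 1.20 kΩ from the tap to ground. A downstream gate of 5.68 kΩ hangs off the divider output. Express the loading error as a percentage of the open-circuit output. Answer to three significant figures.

17.3 %

Unloaded V = 24.8 × 1.20/181.2 = 0.1642 V.
Loaded: R₂‖R_L = 0.9907 kΩ, giving V = 24.8 × 0.9907/181.0 = 0.1357 V.
Drop = (0.1642 − 0.1357) / 0.1642 = 17.3 %.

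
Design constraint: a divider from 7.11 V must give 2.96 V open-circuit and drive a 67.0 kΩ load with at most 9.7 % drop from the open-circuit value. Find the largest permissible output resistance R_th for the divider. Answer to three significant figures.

R_th ≤ 7.20 kΩ

Loading drop = R_th/(R_th + R_L) ≤ 0.0970, so R_th ≤ R_L · ε/(1−ε) = 67.0 kΩ × 0.0970/0.9030 = 7.20 kΩ.
(Any R1, R2 with R2/(R1+R2) = 0.416 and R1‖R2 ≤ 7.20 kΩ will meet the spec.)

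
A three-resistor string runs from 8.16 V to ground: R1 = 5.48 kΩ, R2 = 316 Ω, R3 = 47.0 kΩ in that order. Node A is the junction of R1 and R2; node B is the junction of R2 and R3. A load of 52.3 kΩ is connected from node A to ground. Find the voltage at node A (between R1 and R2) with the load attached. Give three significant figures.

Below node A the series string R2+R3 = 47320 Ω sits in parallel with the 52300 Ω load: 24840 Ω.
V_A = 8.16 × 24840/(5480 + 24840) = 6.69 V.

V ≈ 6.69 V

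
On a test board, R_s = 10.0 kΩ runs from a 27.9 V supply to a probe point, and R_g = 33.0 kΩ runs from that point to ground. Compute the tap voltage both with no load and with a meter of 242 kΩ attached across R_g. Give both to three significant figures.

Unloaded: 21.4 V; loaded: 20.8 V

Open-circuit: V = 27.9 × 33.0/(10.0 + 33.0) = 21.4 V.
With the load, R_g becomes R_g‖R_L = 29.04 kΩ, so V = 27.9 × 29.04/39.04 = 20.8 V.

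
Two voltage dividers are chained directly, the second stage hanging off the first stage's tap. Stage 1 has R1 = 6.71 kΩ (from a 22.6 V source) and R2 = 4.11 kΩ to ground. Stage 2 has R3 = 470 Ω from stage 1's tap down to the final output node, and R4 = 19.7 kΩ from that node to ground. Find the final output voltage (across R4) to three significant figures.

V_out ≈ 7.44 V

Stage 2 presents R3+R4 = 20170 Ω as a load on stage 1's tap.
Stage 1's lower leg becomes R2‖(R3+R4) = 3414 Ω, so V_mid = 22.6 × 3414/10120 = 7.622 V.
Stage 2 is itself unloaded: V_out = V_mid × R4/(R3+R4) = 7.622 × 19700/20170 = 7.44 V.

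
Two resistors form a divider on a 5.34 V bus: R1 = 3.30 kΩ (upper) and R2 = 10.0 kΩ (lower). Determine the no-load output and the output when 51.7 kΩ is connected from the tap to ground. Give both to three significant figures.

Open-circuit: V = 5.34 × 10.0/(3.30 + 10.0) = 4.02 V.
With the load, R2 becomes R2‖R_L = 8.379 kΩ, so V = 5.34 × 8.379/11.68 = 3.83 V.

Unloaded: 4.02 V; loaded: 3.83 V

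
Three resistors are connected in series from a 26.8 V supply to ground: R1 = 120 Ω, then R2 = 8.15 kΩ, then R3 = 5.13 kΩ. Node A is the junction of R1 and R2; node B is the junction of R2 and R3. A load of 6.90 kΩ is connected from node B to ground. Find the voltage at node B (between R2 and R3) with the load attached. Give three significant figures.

At node B, R3 is in parallel with the load: R3‖R_L = 2942 Ω.
Below node A the resistance is R2 + (R3‖R_L) = 11090 Ω, so V_A = 26.8 × 11090/11210 = 26.51 V.
Then V_B = V_A × (R3‖R_L)/(R2 + R3‖R_L) = 26.51 × 2942/11090 = 7.03 V.

V ≈ 7.03 V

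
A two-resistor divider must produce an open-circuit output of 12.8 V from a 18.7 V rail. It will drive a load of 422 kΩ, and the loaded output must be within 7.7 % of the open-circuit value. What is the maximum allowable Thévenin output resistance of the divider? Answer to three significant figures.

Loading drop = R_th/(R_th + R_L) ≤ 0.0770, so R_th ≤ R_L · ε/(1−ε) = 422 kΩ × 0.0770/0.9230 = 35.2 kΩ.
(Any R1, R2 with R2/(R1+R2) = 0.684 and R1‖R2 ≤ 35.2 kΩ will meet the spec.)

R_th ≤ 35.2 kΩ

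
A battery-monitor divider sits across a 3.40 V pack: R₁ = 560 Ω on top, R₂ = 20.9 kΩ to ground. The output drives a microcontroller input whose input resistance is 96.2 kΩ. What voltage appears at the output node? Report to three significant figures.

V_out ≈ 3.29 V

The load sits in parallel with R₂: R₂‖R_L = (20900 × 96200) / (20900 + 96200) = 17170 Ω.
V_out = 3.40 × 17170 / (560 + 17170) = 3.40 × 17170/17730 = 3.29 V.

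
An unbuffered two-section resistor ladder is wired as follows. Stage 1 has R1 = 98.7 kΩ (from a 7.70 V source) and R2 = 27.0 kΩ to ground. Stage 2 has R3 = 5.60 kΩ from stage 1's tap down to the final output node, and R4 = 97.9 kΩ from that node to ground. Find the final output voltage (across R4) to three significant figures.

V_out ≈ 1.30 V

Stage 2 presents R3+R4 = 103.5 kΩ as a load on stage 1's tap.
Stage 1's lower leg becomes R2‖(R3+R4) = 21.41 kΩ, so V_mid = 7.70 × 21.41/120.1 = 1.373 V.
Stage 2 is itself unloaded: V_out = V_mid × R4/(R3+R4) = 1.373 × 97.9/103.5 = 1.30 V.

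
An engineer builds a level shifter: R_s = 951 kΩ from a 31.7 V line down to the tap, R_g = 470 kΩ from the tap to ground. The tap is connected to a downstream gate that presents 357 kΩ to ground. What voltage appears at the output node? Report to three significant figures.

The load sits in parallel with R_g: R_g‖R_L = (470 × 357) / (470 + 357) = 202.9 kΩ.
V_out = 31.7 × 202.9 / (951 + 202.9) = 31.7 × 202.9/1154 = 5.57 V.
(Unloaded it would have been 10.5 V.)

V_out ≈ 5.57 V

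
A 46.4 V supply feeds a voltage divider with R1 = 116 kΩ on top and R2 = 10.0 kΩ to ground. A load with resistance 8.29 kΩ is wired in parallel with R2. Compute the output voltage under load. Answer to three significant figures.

V_out ≈ 1.74 V

The load sits in parallel with R2: R2‖R_L = (10.0 × 8.29) / (10.0 + 8.29) = 4.533 kΩ.
V_out = 46.4 × 4.533 / (116 + 4.533) = 46.4 × 4.533/120.5 = 1.74 V.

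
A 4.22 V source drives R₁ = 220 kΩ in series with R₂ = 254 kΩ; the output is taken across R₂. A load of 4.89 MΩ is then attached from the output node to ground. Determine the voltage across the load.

The load sits in parallel with R₂: R₂‖R_L = (254 × 4890) / (254 + 4890) = 241.5 kΩ.
V_out = 4.22 × 241.5 / (220 + 241.5) = 4.22 × 241.5/461.5 = 2.21 V.
(Unloaded it would have been 2.26 V.)

V_out ≈ 2.21 V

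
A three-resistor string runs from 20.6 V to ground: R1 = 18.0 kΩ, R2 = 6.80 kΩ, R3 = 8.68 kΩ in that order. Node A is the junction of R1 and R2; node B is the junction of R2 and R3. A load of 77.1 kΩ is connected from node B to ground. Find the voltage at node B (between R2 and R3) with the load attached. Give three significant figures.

At node B, R3 is in parallel with the load: R3‖R_L = 7.802 kΩ.
Below node A the resistance is R2 + (R3‖R_L) = 14.60 kΩ, so V_A = 20.6 × 14.60/32.60 = 9.226 V.
Then V_B = V_A × (R3‖R_L)/(R2 + R3‖R_L) = 9.226 × 7.802/14.60 = 4.93 V.

V ≈ 4.93 V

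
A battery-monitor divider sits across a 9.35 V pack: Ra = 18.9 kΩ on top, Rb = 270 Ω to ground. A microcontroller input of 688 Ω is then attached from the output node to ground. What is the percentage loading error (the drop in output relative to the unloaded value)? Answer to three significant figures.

27.9 %

The divider's output (Thévenin) resistance is Ra‖Rb = 266.2 Ω.
Fractional drop under load = R_th/(R_th + R_L) = 266.2 / (266.2 + 688) = 0.2790.
So the output falls by 27.9 %.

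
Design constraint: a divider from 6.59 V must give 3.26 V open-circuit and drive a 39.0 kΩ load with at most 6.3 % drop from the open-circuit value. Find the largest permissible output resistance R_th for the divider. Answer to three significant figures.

Loading drop = R_th/(R_th + R_L) ≤ 0.0630, so R_th ≤ R_L · ε/(1−ε) = 39.0 kΩ × 0.0630/0.9370 = 2.62 kΩ.
(Any R1, R2 with R2/(R1+R2) = 0.495 and R1‖R2 ≤ 2.62 kΩ will meet the spec.)

R_th ≤ 2.62 kΩ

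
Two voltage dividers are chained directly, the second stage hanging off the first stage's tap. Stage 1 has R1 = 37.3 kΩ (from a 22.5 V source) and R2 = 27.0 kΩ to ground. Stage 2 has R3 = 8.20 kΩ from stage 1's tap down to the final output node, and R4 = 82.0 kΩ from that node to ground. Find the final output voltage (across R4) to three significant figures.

Stage 2 presents R3+R4 = 90.20 kΩ as a load on stage 1's tap.
Stage 1's lower leg becomes R2‖(R3+R4) = 20.78 kΩ, so V_mid = 22.5 × 20.78/58.08 = 8.050 V.
Stage 2 is itself unloaded: V_out = V_mid × R4/(R3+R4) = 8.050 × 82.0/90.20 = 7.32 V.

V_out ≈ 7.32 V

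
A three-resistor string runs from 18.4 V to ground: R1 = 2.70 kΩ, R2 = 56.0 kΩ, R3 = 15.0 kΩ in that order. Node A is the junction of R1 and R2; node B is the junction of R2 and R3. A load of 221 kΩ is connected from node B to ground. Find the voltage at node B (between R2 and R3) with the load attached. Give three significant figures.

At node B, R3 is in parallel with the load: R3‖R_L = 14.05 kΩ.
Below node A the resistance is R2 + (R3‖R_L) = 70.05 kΩ, so V_A = 18.4 × 70.05/72.75 = 17.72 V.
Then V_B = V_A × (R3‖R_L)/(R2 + R3‖R_L) = 17.72 × 14.05/70.05 = 3.55 V.

V ≈ 3.55 V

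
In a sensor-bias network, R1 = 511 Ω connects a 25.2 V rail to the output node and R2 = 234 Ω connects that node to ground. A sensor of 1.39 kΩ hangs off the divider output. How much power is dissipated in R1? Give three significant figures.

P ≈ 641 mW

Total resistance from the source is R1 + (R2‖R_L) = 711.3 Ω, so I = 25.2/711.3 Ω = 35.43 mA.
P = I²·R1 = (35.43 mA)² × 511 Ω = 641 mW.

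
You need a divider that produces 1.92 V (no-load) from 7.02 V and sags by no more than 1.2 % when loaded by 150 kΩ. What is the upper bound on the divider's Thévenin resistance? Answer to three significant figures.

Loading drop = R_th/(R_th + R_L) ≤ 0.0120, so R_th ≤ R_L · ε/(1−ε) = 150 kΩ × 0.0120/0.9880 = 1.82 kΩ.

R_th ≤ 1.82 kΩ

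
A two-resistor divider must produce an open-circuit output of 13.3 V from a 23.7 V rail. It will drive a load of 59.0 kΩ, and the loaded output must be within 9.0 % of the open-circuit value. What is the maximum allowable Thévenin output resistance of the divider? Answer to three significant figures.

R_th ≤ 5.84 kΩ

Loading drop = R_th/(R_th + R_L) ≤ 0.0900, so R_th ≤ R_L · ε/(1−ε) = 59.0 kΩ × 0.0900/0.9100 = 5.84 kΩ.
(Any R1, R2 with R2/(R1+R2) = 0.561 and R1‖R2 ≤ 5.84 kΩ will meet the spec.)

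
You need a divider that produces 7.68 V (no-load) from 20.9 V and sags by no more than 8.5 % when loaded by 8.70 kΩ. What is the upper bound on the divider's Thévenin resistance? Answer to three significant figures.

Loading drop = R_th/(R_th + R_L) ≤ 0.0850, so R_th ≤ R_L · ε/(1−ε) = 8.70 kΩ × 0.0850/0.9150 = 808 Ω.
(Any R1, R2 with R2/(R1+R2) = 0.367 and R1‖R2 ≤ 808 Ω will meet the spec.)

R_th ≤ 808 Ω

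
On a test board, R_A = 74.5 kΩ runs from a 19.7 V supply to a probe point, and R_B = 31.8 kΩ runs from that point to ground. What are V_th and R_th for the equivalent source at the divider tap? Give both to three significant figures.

V_th is the open-circuit tap voltage: 19.7 × 31.8/(74.5 + 31.8) = 5.89 V.
With the supply zeroed, R_A and R_B appear in parallel from the tap: R_th = R_A‖R_B = (74.5 × 31.8)/106.3 = 22.3 kΩ.

V_th = 5.89 V, R_th = 22.3 kΩ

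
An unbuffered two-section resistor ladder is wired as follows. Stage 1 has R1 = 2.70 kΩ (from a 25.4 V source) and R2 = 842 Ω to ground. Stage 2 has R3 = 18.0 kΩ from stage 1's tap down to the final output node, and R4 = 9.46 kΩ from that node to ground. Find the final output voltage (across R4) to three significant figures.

V_out ≈ 2.03 V

Stage 2 presents R3+R4 = 27460 Ω as a load on stage 1's tap.
Stage 1's lower leg becomes R2‖(R3+R4) = 817.0 Ω, so V_mid = 25.4 × 817.0/3517 = 5.900 V.
Stage 2 is itself unloaded: V_out = V_mid × R4/(R3+R4) = 5.900 × 9460/27460 = 2.03 V.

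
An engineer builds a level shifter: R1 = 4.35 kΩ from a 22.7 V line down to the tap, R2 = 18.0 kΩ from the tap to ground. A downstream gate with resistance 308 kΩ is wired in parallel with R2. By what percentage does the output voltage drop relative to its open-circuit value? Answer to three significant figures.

1.12 %

The divider's output (Thévenin) resistance is R1‖R2 = 3.503 kΩ.
Fractional drop under load = R_th/(R_th + R_L) = 3.503 / (3.503 + 308) = 0.01125.
So the output falls by 1.12 %.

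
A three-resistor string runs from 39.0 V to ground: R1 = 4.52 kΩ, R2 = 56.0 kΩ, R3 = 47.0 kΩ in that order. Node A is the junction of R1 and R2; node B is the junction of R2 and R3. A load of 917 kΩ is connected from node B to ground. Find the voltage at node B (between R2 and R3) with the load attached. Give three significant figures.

At node B, R3 is in parallel with the load: R3‖R_L = 44.71 kΩ.
Below node A the resistance is R2 + (R3‖R_L) = 100.7 kΩ, so V_A = 39.0 × 100.7/105.2 = 37.32 V.
Then V_B = V_A × (R3‖R_L)/(R2 + R3‖R_L) = 37.32 × 44.71/100.7 = 16.6 V.

V ≈ 16.6 V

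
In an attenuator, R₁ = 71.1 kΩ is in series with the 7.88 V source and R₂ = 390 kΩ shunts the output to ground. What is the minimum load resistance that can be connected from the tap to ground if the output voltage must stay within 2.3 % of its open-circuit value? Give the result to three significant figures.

R_L(min) ≈ 2.55 MΩ

Output resistance R_th = R₁‖R₂ = (71.1 × 390)/461.1 = 60.14 kΩ.
The fractional drop is R_th/(R_th + R_L); requiring this ≤ 0.0230 gives R_L ≥ R_th(1/0.0230 − 1) = 60.14 × 42.48 = 2.55 MΩ.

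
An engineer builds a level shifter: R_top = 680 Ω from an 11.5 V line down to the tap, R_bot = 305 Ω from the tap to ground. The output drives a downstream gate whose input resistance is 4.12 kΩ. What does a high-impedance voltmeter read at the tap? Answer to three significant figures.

V_out ≈ 3.39 V

The load sits in parallel with R_bot: R_bot‖R_L = (305 × 4120) / (305 + 4120) = 284.0 Ω.
V_out = 11.5 × 284.0 / (680 + 284.0) = 11.5 × 284.0/964.0 = 3.39 V.
(Unloaded it would have been 3.56 V.)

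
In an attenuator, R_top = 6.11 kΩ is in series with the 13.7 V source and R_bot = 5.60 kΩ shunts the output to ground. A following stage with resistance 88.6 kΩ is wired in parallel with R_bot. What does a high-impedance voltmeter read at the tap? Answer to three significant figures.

The load sits in parallel with R_bot: R_bot‖R_L = (5.60 × 88.6) / (5.60 + 88.6) = 5.267 kΩ.
V_out = 13.7 × 5.267 / (6.11 + 5.267) = 13.7 × 5.267/11.38 = 6.34 V.

V_out ≈ 6.34 V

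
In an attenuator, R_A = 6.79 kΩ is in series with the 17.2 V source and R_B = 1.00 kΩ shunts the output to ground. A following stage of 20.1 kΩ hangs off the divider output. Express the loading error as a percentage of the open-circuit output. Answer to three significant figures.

4.16 %

The divider's output (Thévenin) resistance is R_A‖R_B = 0.8716 kΩ.
Fractional drop under load = R_th/(R_th + R_L) = 0.8716 / (0.8716 + 20.1) = 0.04156.
So the output falls by 4.16 %.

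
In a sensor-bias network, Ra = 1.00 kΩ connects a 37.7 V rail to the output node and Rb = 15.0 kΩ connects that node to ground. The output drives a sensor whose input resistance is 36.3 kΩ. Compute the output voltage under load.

V_out ≈ 34.5 V

The load sits in parallel with Rb: Rb‖R_L = (15.0 × 36.3) / (15.0 + 36.3) = 10.61 kΩ.
V_out = 37.7 × 10.61 / (1.00 + 10.61) = 37.7 × 10.61/11.61 = 34.5 V.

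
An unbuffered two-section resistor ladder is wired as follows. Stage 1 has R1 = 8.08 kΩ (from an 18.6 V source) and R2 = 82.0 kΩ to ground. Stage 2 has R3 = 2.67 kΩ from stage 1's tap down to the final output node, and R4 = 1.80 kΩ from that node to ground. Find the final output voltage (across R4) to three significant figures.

Stage 2 presents R3+R4 = 4.470 kΩ as a load on stage 1's tap.
Stage 1's lower leg becomes R2‖(R3+R4) = 4.239 kΩ, so V_mid = 18.6 × 4.239/12.32 = 6.400 V.
Stage 2 is itself unloaded: V_out = V_mid × R4/(R3+R4) = 6.400 × 1.80/4.470 = 2.58 V.

V_out ≈ 2.58 V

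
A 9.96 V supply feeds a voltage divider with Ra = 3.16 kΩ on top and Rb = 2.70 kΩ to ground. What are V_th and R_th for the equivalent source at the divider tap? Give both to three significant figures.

V_th = 4.59 V, R_th = 1.46 kΩ

V_th is the open-circuit tap voltage: 9.96 × 2.70/(3.16 + 2.70) = 4.59 V.
With the supply zeroed, Ra and Rb appear in parallel from the tap: R_th = Ra‖Rb = (3.16 × 2.70)/5.860 = 1.46 kΩ.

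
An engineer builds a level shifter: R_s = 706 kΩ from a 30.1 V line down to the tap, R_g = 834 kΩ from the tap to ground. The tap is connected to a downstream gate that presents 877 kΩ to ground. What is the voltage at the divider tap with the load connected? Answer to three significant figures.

V_out ≈ 11.4 V

The load sits in parallel with R_g: R_g‖R_L = (834 × 877) / (834 + 877) = 427.5 kΩ.
V_out = 30.1 × 427.5 / (706 + 427.5) = 30.1 × 427.5/1133 = 11.4 V.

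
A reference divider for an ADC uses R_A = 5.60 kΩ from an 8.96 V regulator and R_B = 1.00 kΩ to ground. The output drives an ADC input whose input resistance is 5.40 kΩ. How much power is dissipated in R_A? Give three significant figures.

P ≈ 10.8 mW

Total resistance from the source is R_A + (R_B‖R_L) = 6.444 kΩ, so I = 8.96/6.444 kΩ = 1.390 mA.
P = I²·R_A = (1.390 mA)² × 5.60 kΩ = 10.8 mW.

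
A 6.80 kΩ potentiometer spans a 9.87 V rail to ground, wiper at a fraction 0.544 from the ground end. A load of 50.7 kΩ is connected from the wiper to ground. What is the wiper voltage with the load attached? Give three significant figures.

V ≈ 5.20 V

The wiper splits the pot into (1−α)R = 3.101 kΩ above and αR = 3.699 kΩ below.
Lower section ‖ load = 3.448 kΩ.
V_wiper = 9.87 × 3.448/(3.101 + 3.448) = 5.20 V.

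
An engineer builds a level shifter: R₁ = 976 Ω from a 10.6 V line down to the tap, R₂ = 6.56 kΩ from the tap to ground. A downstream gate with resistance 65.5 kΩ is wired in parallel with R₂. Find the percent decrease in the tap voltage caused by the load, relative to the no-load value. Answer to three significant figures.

1.28 %

The divider's output (Thévenin) resistance is R₁‖R₂ = 849.6 Ω.
Fractional drop under load = R_th/(R_th + R_L) = 849.6 / (849.6 + 65500) = 0.01280.
So the output falls by 1.28 %.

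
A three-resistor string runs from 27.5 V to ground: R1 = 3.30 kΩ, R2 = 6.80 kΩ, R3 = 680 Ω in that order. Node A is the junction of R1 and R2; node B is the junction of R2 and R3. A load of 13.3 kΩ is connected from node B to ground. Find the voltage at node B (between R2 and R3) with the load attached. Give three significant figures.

At node B, R3 is in parallel with the load: R3‖R_L = 646.9 Ω.
Below node A the resistance is R2 + (R3‖R_L) = 7447 Ω, so V_A = 27.5 × 7447/10750 = 19.06 V.
Then V_B = V_A × (R3‖R_L)/(R2 + R3‖R_L) = 19.06 × 646.9/7447 = 1.66 V.

V ≈ 1.66 V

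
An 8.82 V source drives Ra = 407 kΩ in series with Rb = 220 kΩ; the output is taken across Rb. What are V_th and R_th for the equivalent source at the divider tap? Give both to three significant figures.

V_th = 3.09 V, R_th = 143 kΩ

V_th is the open-circuit tap voltage: 8.82 × 220/(407 + 220) = 3.09 V.
With the supply zeroed, Ra and Rb appear in parallel from the tap: R_th = Ra‖Rb = (407 × 220)/627.0 = 143 kΩ.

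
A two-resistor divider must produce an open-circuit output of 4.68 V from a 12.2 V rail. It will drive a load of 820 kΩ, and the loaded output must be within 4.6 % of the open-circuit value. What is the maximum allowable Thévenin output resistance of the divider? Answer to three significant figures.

R_th ≤ 39.5 kΩ

Loading drop = R_th/(R_th + R_L) ≤ 0.0460, so R_th ≤ R_L · ε/(1−ε) = 820 kΩ × 0.0460/0.9540 = 39.5 kΩ.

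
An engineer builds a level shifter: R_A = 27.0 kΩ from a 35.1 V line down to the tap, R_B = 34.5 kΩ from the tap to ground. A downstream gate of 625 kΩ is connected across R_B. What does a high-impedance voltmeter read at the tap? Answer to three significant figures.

V_out ≈ 19.2 V

The load sits in parallel with R_B: R_B‖R_L = (34.5 × 625) / (34.5 + 625) = 32.70 kΩ.
V_out = 35.1 × 32.70 / (27.0 + 32.70) = 35.1 × 32.70/59.70 = 19.2 V.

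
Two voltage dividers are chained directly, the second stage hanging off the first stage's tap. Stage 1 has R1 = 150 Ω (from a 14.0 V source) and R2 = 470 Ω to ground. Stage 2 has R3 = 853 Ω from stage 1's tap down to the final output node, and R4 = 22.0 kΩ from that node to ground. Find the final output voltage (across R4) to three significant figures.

V_out ≈ 10.2 V

Stage 2 presents R3+R4 = 22850 Ω as a load on stage 1's tap.
Stage 1's lower leg becomes R2‖(R3+R4) = 460.5 Ω, so V_mid = 14.0 × 460.5/610.5 = 10.56 V.
Stage 2 is itself unloaded: V_out = V_mid × R4/(R3+R4) = 10.56 × 22000/22850 = 10.2 V.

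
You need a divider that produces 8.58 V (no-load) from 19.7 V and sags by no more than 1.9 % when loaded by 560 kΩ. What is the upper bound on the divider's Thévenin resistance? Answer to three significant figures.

Loading drop = R_th/(R_th + R_L) ≤ 0.0190, so R_th ≤ R_L · ε/(1−ε) = 560 kΩ × 0.0190/0.9810 = 10.8 kΩ.

R_th ≤ 10.8 kΩ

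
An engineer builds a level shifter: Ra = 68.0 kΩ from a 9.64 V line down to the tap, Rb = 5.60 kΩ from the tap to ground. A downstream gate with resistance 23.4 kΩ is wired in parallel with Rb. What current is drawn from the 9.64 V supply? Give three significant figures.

Rb‖R_L = 4.519 kΩ, so the source sees Ra + Rb‖R_L = 72.52 kΩ.
I = 9.64 V / 72.52 kΩ = 0.133 mA.

I ≈ 0.133 mA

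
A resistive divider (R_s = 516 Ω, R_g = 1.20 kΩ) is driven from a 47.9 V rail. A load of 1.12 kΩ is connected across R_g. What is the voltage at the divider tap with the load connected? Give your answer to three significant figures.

V_out ≈ 25.3 V

The load sits in parallel with R_g: R_g‖R_L = (1200 × 1120) / (1200 + 1120) = 579.3 Ω.
V_out = 47.9 × 579.3 / (516 + 579.3) = 47.9 × 579.3/1095 = 25.3 V.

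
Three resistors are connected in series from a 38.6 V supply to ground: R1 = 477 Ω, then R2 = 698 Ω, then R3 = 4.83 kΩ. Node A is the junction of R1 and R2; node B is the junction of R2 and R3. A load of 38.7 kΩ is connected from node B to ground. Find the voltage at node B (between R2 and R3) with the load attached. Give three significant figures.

At node B, R3 is in parallel with the load: R3‖R_L = 4294 Ω.
Below node A the resistance is R2 + (R3‖R_L) = 4992 Ω, so V_A = 38.6 × 4992/5469 = 35.23 V.
Then V_B = V_A × (R3‖R_L)/(R2 + R3‖R_L) = 35.23 × 4294/4992 = 30.3 V.

V ≈ 30.3 V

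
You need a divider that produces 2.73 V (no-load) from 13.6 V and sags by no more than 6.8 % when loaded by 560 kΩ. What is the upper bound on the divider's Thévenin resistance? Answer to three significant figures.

R_th ≤ 40.9 kΩ

Loading drop = R_th/(R_th + R_L) ≤ 0.0680, so R_th ≤ R_L · ε/(1−ε) = 560 kΩ × 0.0680/0.9320 = 40.9 kΩ.
(Any R1, R2 with R2/(R1+R2) = 0.201 and R1‖R2 ≤ 40.9 kΩ will meet the spec.)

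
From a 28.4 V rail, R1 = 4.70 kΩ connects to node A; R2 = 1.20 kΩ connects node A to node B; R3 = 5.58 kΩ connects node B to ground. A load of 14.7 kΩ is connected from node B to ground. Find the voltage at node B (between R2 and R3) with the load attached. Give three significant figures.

V ≈ 11.6 V

At node B, R3 is in parallel with the load: R3‖R_L = 4.045 kΩ.
Below node A the resistance is R2 + (R3‖R_L) = 5.245 kΩ, so V_A = 28.4 × 5.245/9.945 = 14.98 V.
Then V_B = V_A × (R3‖R_L)/(R2 + R3‖R_L) = 14.98 × 4.045/5.245 = 11.6 V.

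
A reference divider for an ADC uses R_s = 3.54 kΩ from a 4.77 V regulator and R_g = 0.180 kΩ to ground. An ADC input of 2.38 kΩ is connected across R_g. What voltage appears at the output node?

The load sits in parallel with R_g: R_g‖R_L = (180 × 2380) / (180 + 2380) = 167.3 Ω.
V_out = 4.77 × 167.3 / (3540 + 167.3) = 4.77 × 167.3/3707 = 0.215 V.

V_out ≈ 0.215 V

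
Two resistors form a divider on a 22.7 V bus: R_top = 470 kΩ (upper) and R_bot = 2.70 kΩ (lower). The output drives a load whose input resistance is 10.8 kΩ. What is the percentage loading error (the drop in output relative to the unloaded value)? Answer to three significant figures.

19.9 %

The divider's output (Thévenin) resistance is R_top‖R_bot = 2.685 kΩ.
Fractional drop under load = R_th/(R_th + R_L) = 2.685 / (2.685 + 10.8) = 0.1991.
So the output falls by 19.9 %.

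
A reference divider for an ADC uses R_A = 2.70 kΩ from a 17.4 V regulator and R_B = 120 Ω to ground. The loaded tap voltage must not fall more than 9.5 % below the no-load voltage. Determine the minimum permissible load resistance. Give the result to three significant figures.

Output resistance R_th = R_A‖R_B = (2700 × 120)/2820 = 114.9 Ω.
The fractional drop is R_th/(R_th + R_L); requiring this ≤ 0.0950 gives R_L ≥ R_th(1/0.0950 − 1) = 114.9 × 9.526 = 1.09 kΩ.

R_L(min) ≈ 1.09 kΩ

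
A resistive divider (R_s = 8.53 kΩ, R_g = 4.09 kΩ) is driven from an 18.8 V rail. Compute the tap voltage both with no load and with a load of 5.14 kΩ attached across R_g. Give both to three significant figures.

Open-circuit: V = 18.8 × 4.09/(8.53 + 4.09) = 6.09 V.
With the load, R_g becomes R_g‖R_L = 2.278 kΩ, so V = 18.8 × 2.278/10.81 = 3.96 V.

Unloaded: 6.09 V; loaded: 3.96 V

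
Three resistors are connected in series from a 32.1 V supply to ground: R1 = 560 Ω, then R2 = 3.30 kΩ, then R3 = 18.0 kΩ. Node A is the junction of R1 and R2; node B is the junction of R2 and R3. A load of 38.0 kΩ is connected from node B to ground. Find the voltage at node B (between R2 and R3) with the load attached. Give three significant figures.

V ≈ 24.4 V

At node B, R3 is in parallel with the load: R3‖R_L = 12210 Ω.
Below node A the resistance is R2 + (R3‖R_L) = 15510 Ω, so V_A = 32.1 × 15510/16070 = 30.98 V.
Then V_B = V_A × (R3‖R_L)/(R2 + R3‖R_L) = 30.98 × 12210/15510 = 24.4 V.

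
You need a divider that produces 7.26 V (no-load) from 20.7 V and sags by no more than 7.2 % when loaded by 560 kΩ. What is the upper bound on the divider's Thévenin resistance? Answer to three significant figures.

Loading drop = R_th/(R_th + R_L) ≤ 0.0720, so R_th ≤ R_L · ε/(1−ε) = 560 kΩ × 0.0720/0.9280 = 43.4 kΩ.
(Any R1, R2 with R2/(R1+R2) = 0.351 and R1‖R2 ≤ 43.4 kΩ will meet the spec.)

R_th ≤ 43.4 kΩ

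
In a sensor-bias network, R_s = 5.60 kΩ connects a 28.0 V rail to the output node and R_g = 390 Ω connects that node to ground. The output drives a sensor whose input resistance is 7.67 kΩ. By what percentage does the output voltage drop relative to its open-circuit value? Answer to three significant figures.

4.54 %

The divider's output (Thévenin) resistance is R_s‖R_g = 364.6 Ω.
Fractional drop under load = R_th/(R_th + R_L) = 364.6 / (364.6 + 7670) = 0.04538.
So the output falls by 4.54 %.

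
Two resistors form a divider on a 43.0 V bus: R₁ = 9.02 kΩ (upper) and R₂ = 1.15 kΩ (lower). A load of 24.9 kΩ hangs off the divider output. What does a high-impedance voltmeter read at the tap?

V_out ≈ 4.67 V

The load sits in parallel with R₂: R₂‖R_L = (1.15 × 24.9) / (1.15 + 24.9) = 1.099 kΩ.
V_out = 43.0 × 1.099 / (9.02 + 1.099) = 43.0 × 1.099/10.12 = 4.67 V.
(Unloaded it would have been 4.86 V.)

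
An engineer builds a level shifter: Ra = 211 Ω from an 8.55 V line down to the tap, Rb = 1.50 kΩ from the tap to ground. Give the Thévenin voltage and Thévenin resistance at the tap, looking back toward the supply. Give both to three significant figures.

V_th = 7.50 V, R_th = 185 Ω

V_th is the open-circuit tap voltage: 8.55 × 1500/(211 + 1500) = 7.50 V.
With the supply zeroed, Ra and Rb appear in parallel from the tap: R_th = Ra‖Rb = (211 × 1500)/1711 = 185 Ω.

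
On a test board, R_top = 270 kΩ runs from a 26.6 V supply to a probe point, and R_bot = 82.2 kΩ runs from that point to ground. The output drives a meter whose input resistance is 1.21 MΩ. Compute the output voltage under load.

V_out ≈ 5.90 V

The load sits in parallel with R_bot: R_bot‖R_L = (82.2 × 1210) / (82.2 + 1210) = 76.97 kΩ.
V_out = 26.6 × 76.97 / (270 + 76.97) = 26.6 × 76.97/347.0 = 5.90 V.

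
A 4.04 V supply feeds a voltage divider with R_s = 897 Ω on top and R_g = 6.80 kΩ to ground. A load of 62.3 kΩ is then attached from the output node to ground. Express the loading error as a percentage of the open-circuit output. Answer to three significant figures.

The divider's output (Thévenin) resistance is R_s‖R_g = 792.5 Ω.
Fractional drop under load = R_th/(R_th + R_L) = 792.5 / (792.5 + 62300) = 0.01256.
So the output falls by 1.26 %.

1.26 %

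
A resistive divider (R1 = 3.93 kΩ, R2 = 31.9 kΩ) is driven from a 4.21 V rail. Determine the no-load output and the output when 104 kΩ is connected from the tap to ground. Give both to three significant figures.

Open-circuit: V = 4.21 × 31.9/(3.93 + 31.9) = 3.75 V.
With the load, R2 becomes R2‖R_L = 24.41 kΩ, so V = 4.21 × 24.41/28.34 = 3.63 V.

Unloaded: 3.75 V; loaded: 3.63 V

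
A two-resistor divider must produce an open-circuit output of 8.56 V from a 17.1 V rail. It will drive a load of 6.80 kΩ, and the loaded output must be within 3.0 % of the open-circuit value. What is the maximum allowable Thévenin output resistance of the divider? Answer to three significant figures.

Loading drop = R_th/(R_th + R_L) ≤ 0.0300, so R_th ≤ R_L · ε/(1−ε) = 6.80 kΩ × 0.0300/0.9700 = 210 Ω.
(Any R1, R2 with R2/(R1+R2) = 0.501 and R1‖R2 ≤ 210 Ω will meet the spec.)

R_th ≤ 210 Ω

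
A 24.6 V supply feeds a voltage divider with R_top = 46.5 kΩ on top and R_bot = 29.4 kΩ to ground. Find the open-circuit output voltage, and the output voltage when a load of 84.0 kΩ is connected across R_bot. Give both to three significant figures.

Open-circuit: V = 24.6 × 29.4/(46.5 + 29.4) = 9.53 V.
With the load, R_bot becomes R_bot‖R_L = 21.78 kΩ, so V = 24.6 × 21.78/68.28 = 7.85 V.

Unloaded: 9.53 V; loaded: 7.85 V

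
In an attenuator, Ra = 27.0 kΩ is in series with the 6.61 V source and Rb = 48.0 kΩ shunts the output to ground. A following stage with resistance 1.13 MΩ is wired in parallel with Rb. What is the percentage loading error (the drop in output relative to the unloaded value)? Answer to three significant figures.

1.51 %

The divider's output (Thévenin) resistance is Ra‖Rb = 17.28 kΩ.
Fractional drop under load = R_th/(R_th + R_L) = 17.28 / (17.28 + 1130) = 0.01506.
So the output falls by 1.51 %.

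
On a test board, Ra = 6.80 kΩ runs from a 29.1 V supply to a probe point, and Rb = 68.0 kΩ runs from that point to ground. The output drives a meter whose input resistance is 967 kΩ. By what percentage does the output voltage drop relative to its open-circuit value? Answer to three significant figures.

0.635 %

The divider's output (Thévenin) resistance is Ra‖Rb = 6.182 kΩ.
Fractional drop under load = R_th/(R_th + R_L) = 6.182 / (6.182 + 967) = 0.006352.
So the output falls by 0.635 %.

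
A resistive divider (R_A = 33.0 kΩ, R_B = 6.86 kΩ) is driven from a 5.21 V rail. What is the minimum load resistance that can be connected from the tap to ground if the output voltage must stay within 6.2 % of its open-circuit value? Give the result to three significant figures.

Output resistance R_th = R_A‖R_B = (33.0 × 6.86)/39.86 = 5.679 kΩ.
The fractional drop is R_th/(R_th + R_L); requiring this ≤ 0.0620 gives R_L ≥ R_th(1/0.0620 − 1) = 5.679 × 15.13 = 85.9 kΩ.

R_L(min) ≈ 85.9 kΩ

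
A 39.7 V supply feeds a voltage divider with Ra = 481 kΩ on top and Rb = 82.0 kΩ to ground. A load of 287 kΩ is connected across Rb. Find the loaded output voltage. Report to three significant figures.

V_out ≈ 4.65 V

The load sits in parallel with Rb: Rb‖R_L = (82.0 × 287) / (82.0 + 287) = 63.78 kΩ.
V_out = 39.7 × 63.78 / (481 + 63.78) = 39.7 × 63.78/544.8 = 4.65 V.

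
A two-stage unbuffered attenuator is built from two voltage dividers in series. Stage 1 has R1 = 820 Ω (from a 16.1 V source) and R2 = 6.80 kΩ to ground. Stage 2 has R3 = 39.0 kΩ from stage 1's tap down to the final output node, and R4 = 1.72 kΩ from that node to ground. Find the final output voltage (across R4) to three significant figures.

V_out ≈ 0.596 V

Stage 2 presents R3+R4 = 40720 Ω as a load on stage 1's tap.
Stage 1's lower leg becomes R2‖(R3+R4) = 5827 Ω, so V_mid = 16.1 × 5827/6647 = 14.11 V.
Stage 2 is itself unloaded: V_out = V_mid × R4/(R3+R4) = 14.11 × 1720/40720 = 0.596 V.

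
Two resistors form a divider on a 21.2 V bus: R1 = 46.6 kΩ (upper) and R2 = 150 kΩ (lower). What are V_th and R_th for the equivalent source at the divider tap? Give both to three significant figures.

V_th = 16.2 V, R_th = 35.6 kΩ

V_th is the open-circuit tap voltage: 21.2 × 150/(46.6 + 150) = 16.2 V.
With the supply zeroed, R1 and R2 appear in parallel from the tap: R_th = R1‖R2 = (46.6 × 150)/196.6 = 35.6 kΩ.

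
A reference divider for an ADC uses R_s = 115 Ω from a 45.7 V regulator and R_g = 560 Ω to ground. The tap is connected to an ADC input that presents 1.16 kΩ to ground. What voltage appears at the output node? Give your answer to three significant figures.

The load sits in parallel with R_g: R_g‖R_L = (560 × 1160) / (560 + 1160) = 377.7 Ω.
V_out = 45.7 × 377.7 / (115 + 377.7) = 45.7 × 377.7/492.7 = 35.0 V.
(Unloaded it would have been 37.9 V.)

V_out ≈ 35.0 V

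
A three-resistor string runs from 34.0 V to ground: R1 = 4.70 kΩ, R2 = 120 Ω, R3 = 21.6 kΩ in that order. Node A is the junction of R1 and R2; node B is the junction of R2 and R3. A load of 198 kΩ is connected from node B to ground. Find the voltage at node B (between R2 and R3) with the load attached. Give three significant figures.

At node B, R3 is in parallel with the load: R3‖R_L = 19480 Ω.
Below node A the resistance is R2 + (R3‖R_L) = 19600 Ω, so V_A = 34.0 × 19600/24300 = 27.42 V.
Then V_B = V_A × (R3‖R_L)/(R2 + R3‖R_L) = 27.42 × 19480/19600 = 27.3 V.

V ≈ 27.3 V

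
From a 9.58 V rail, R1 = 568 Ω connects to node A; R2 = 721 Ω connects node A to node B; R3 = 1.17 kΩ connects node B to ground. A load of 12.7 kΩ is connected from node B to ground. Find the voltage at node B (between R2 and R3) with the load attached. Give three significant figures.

At node B, R3 is in parallel with the load: R3‖R_L = 1071 Ω.
Below node A the resistance is R2 + (R3‖R_L) = 1792 Ω, so V_A = 9.58 × 1792/2360 = 7.275 V.
Then V_B = V_A × (R3‖R_L)/(R2 + R3‖R_L) = 7.275 × 1071/1792 = 4.35 V.

V ≈ 4.35 V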